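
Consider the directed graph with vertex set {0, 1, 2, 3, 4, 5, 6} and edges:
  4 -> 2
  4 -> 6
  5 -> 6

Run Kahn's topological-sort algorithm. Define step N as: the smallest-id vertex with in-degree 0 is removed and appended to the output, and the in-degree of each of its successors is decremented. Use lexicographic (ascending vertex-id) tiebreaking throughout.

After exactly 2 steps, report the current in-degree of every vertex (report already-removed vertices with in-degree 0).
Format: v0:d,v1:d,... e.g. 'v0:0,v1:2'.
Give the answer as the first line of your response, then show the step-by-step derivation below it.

v0:0,v1:0,v2:1,v3:0,v4:0,v5:0,v6:2

step 1: output 0; order=[0]; indeg=(0,0,1,0,0,0,2)
step 2: output 1; order=[0,1]; indeg=(0,0,1,0,0,0,2)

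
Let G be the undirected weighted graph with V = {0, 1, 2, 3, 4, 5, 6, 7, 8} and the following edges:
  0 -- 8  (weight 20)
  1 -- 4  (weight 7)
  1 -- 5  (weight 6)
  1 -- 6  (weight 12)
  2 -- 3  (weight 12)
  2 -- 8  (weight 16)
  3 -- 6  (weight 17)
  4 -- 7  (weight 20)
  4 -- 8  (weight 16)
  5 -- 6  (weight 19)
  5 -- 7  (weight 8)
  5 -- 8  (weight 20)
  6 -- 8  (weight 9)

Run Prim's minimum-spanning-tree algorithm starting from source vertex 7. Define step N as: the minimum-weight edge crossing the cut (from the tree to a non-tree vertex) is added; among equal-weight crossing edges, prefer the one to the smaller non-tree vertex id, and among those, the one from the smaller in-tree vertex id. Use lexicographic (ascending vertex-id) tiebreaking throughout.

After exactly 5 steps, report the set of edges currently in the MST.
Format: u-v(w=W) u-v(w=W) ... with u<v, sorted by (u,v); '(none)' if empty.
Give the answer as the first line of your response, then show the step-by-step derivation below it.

1-4(w=7) 1-5(w=6) 1-6(w=12) 5-7(w=8) 6-8(w=9)

step 1: add edge 5-7 (w=8); MST = {5-7(w=8)}
step 2: add edge 1-5 (w=6); MST = {1-5(w=6) 5-7(w=8)}
step 3: add edge 1-4 (w=7); MST = {1-4(w=7) 1-5(w=6) 5-7(w=8)}
step 4: add edge 1-6 (w=12); MST = {1-4(w=7) 1-5(w=6) 1-6(w=12) 5-7(w=8)}
step 5: add edge 6-8 (w=9); MST = {1-4(w=7) 1-5(w=6) 1-6(w=12) 5-7(w=8) 6-8(w=9)}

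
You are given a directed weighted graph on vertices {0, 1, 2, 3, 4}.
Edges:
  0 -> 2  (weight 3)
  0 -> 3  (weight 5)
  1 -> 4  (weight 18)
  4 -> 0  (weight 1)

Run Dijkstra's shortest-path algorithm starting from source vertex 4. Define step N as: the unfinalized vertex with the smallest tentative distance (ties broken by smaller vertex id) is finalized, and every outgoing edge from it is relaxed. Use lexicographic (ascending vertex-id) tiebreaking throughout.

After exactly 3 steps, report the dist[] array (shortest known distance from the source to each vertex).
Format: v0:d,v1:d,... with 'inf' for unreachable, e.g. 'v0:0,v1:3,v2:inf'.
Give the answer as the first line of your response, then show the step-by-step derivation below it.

v0:1,v1:inf,v2:4,v3:6,v4:0

step 1: dist = v0:1,v1:inf,v2:inf,v3:inf,v4:0
step 2: dist = v0:1,v1:inf,v2:4,v3:6,v4:0
step 3: dist = v0:1,v1:inf,v2:4,v3:6,v4:0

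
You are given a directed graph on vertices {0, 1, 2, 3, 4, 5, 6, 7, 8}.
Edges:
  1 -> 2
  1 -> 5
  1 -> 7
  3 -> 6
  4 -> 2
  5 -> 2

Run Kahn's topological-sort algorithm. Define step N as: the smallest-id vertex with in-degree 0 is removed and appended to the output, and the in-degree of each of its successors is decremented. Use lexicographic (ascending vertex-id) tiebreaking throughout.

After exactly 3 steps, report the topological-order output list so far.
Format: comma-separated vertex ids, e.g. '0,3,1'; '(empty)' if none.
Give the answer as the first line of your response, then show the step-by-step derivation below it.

0,1,3

step 1: output 0; order=[0]; indeg=(0,0,3,0,0,1,1,1,0)
step 2: output 1; order=[0,1]; indeg=(0,0,2,0,0,0,1,0,0)
step 3: output 3; order=[0,1,3]; indeg=(0,0,2,0,0,0,0,0,0)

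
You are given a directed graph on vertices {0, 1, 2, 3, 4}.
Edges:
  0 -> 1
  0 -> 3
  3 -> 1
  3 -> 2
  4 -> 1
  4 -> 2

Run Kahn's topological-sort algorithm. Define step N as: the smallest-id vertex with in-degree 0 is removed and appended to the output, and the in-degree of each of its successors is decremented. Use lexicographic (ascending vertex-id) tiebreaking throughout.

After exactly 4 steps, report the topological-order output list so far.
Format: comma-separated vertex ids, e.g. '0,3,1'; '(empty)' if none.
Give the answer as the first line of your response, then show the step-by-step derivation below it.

0,3,4,1

step 1: output 0; order=[0]; indeg=(0,2,2,0,0)
step 2: output 3; order=[0,3]; indeg=(0,1,1,0,0)
step 3: output 4; order=[0,3,4]; indeg=(0,0,0,0,0)
step 4: output 1; order=[0,3,4,1]; indeg=(0,0,0,0,0)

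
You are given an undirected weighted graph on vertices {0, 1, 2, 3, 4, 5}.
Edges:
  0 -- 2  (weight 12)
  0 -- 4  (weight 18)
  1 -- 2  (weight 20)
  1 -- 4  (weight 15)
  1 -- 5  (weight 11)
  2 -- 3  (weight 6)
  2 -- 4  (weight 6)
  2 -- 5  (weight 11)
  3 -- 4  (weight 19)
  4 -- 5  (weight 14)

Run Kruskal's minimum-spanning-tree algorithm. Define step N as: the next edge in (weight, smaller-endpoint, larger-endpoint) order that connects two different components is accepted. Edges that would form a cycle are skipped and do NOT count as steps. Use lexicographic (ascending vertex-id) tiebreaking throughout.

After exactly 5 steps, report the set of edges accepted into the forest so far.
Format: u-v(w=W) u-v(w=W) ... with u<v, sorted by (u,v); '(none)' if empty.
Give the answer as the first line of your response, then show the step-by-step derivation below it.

0-2(w=12) 1-5(w=11) 2-3(w=6) 2-4(w=6) 2-5(w=11)

step 1: add edge 2-3 (w=6); MST = {2-3(w=6)}
step 2: add edge 2-4 (w=6); MST = {2-3(w=6) 2-4(w=6)}
step 3: add edge 1-5 (w=11); MST = {1-5(w=11) 2-3(w=6) 2-4(w=6)}
step 4: add edge 2-5 (w=11); MST = {1-5(w=11) 2-3(w=6) 2-4(w=6) 2-5(w=11)}
step 5: add edge 0-2 (w=12); MST = {0-2(w=12) 1-5(w=11) 2-3(w=6) 2-4(w=6) 2-5(w=11)}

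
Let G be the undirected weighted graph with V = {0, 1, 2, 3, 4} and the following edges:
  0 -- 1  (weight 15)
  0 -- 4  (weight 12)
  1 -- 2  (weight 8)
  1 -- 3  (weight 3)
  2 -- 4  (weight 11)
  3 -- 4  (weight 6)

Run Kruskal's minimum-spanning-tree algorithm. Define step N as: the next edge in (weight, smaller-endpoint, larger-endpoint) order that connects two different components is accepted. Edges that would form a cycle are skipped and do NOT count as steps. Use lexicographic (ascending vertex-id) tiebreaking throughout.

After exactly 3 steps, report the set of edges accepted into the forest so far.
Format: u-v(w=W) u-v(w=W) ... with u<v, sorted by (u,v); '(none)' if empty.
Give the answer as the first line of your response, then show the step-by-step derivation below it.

1-2(w=8) 1-3(w=3) 3-4(w=6)

step 1: add edge 1-3 (w=3); MST = {1-3(w=3)}
step 2: add edge 3-4 (w=6); MST = {1-3(w=3) 3-4(w=6)}
step 3: add edge 1-2 (w=8); MST = {1-2(w=8) 1-3(w=3) 3-4(w=6)}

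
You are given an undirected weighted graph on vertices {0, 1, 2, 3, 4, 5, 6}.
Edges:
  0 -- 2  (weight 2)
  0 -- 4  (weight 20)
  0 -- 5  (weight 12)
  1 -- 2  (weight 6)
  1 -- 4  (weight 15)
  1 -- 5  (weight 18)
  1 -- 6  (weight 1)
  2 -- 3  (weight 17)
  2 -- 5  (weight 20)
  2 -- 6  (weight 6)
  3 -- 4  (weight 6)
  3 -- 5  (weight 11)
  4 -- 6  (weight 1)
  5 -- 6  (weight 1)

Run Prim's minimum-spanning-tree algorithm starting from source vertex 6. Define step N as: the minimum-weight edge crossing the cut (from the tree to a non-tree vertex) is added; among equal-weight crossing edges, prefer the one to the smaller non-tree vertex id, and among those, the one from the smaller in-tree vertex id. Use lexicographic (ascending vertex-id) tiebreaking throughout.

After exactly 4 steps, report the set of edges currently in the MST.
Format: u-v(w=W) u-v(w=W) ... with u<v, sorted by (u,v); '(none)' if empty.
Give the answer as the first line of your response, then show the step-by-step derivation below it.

1-2(w=6) 1-6(w=1) 4-6(w=1) 5-6(w=1)

step 1: add edge 1-6 (w=1); MST = {1-6(w=1)}
step 2: add edge 4-6 (w=1); MST = {1-6(w=1) 4-6(w=1)}
step 3: add edge 5-6 (w=1); MST = {1-6(w=1) 4-6(w=1) 5-6(w=1)}
step 4: add edge 1-2 (w=6); MST = {1-2(w=6) 1-6(w=1) 4-6(w=1) 5-6(w=1)}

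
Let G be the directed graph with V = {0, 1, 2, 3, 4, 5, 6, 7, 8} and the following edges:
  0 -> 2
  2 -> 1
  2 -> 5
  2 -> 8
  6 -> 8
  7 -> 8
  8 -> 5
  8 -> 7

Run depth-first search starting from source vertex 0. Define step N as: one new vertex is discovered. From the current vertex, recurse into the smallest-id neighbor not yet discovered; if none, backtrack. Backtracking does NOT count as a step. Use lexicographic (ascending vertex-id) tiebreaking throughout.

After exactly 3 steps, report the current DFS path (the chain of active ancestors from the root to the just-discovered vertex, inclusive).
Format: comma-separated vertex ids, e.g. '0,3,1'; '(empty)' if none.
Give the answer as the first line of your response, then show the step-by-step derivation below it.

0,2,1

step 1: discover 0; path=0; order=0
step 2: discover 2; path=0>2; order=0,2
step 3: discover 1; path=0>2>1; order=0,2,1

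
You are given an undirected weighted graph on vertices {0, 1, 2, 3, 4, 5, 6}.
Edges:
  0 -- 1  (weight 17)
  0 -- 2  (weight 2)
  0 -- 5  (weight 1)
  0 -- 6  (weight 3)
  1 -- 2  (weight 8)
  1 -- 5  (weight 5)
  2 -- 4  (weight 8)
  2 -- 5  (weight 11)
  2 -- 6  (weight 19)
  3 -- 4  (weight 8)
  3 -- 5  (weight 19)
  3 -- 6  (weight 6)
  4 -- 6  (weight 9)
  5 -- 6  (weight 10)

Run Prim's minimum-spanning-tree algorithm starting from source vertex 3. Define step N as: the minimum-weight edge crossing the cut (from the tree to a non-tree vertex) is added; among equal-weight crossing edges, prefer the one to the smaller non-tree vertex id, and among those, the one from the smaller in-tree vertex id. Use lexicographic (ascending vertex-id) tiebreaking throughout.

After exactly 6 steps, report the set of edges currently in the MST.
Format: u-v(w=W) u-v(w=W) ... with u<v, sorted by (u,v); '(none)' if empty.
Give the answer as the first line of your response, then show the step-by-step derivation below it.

0-2(w=2) 0-5(w=1) 0-6(w=3) 1-5(w=5) 2-4(w=8) 3-6(w=6)

step 1: add edge 3-6 (w=6); MST = {3-6(w=6)}
step 2: add edge 0-6 (w=3); MST = {0-6(w=3) 3-6(w=6)}
step 3: add edge 0-5 (w=1); MST = {0-5(w=1) 0-6(w=3) 3-6(w=6)}
step 4: add edge 0-2 (w=2); MST = {0-2(w=2) 0-5(w=1) 0-6(w=3) 3-6(w=6)}
step 5: add edge 1-5 (w=5); MST = {0-2(w=2) 0-5(w=1) 0-6(w=3) 1-5(w=5) 3-6(w=6)}
step 6: add edge 2-4 (w=8); MST = {0-2(w=2) 0-5(w=1) 0-6(w=3) 1-5(w=5) 2-4(w=8) 3-6(w=6)}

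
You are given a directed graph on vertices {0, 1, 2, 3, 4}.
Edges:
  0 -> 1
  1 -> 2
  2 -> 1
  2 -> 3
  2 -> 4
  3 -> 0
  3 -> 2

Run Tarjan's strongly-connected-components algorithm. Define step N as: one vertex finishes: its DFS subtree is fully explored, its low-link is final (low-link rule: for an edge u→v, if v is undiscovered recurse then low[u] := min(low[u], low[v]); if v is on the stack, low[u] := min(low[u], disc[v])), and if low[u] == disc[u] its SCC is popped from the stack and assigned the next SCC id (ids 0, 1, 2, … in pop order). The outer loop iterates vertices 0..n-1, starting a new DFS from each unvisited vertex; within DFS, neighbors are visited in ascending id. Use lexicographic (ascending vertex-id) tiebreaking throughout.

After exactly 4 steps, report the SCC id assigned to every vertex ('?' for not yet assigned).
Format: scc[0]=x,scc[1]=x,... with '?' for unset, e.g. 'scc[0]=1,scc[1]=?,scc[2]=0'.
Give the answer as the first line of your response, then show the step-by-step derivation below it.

scc[0]=?,scc[1]=?,scc[2]=?,scc[3]=?,scc[4]=0

step 1: low=(low[0]=0,low[1]=1,low[2]=1,low[3]=0,low[4]=?); scc=(scc[0]=?,scc[1]=?,scc[2]=?,scc[3]=?,scc[4]=?)
step 2: low=(low[0]=0,low[1]=1,low[2]=0,low[3]=0,low[4]=4); scc=(scc[0]=?,scc[1]=?,scc[2]=?,scc[3]=?,scc[4]=0)
step 3: low=(low[0]=0,low[1]=1,low[2]=0,low[3]=0,low[4]=4); scc=(scc[0]=?,scc[1]=?,scc[2]=?,scc[3]=?,scc[4]=0)
step 4: low=(low[0]=0,low[1]=0,low[2]=0,low[3]=0,low[4]=4); scc=(scc[0]=?,scc[1]=?,scc[2]=?,scc[3]=?,scc[4]=0)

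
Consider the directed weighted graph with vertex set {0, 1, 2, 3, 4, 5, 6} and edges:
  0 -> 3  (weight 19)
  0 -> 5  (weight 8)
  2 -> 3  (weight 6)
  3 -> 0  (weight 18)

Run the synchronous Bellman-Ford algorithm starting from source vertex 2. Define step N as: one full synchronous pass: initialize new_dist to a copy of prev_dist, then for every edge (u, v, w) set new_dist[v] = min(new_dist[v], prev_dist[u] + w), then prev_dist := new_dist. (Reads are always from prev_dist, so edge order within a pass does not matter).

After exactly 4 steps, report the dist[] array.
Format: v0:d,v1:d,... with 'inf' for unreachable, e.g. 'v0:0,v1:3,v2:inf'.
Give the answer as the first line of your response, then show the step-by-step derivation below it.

v0:24,v1:inf,v2:0,v3:6,v4:inf,v5:32,v6:inf

step 1: dist = v0:inf,v1:inf,v2:0,v3:6,v4:inf,v5:inf,v6:inf
step 2: dist = v0:24,v1:inf,v2:0,v3:6,v4:inf,v5:inf,v6:inf
step 3: dist = v0:24,v1:inf,v2:0,v3:6,v4:inf,v5:32,v6:inf
step 4: dist = v0:24,v1:inf,v2:0,v3:6,v4:inf,v5:32,v6:inf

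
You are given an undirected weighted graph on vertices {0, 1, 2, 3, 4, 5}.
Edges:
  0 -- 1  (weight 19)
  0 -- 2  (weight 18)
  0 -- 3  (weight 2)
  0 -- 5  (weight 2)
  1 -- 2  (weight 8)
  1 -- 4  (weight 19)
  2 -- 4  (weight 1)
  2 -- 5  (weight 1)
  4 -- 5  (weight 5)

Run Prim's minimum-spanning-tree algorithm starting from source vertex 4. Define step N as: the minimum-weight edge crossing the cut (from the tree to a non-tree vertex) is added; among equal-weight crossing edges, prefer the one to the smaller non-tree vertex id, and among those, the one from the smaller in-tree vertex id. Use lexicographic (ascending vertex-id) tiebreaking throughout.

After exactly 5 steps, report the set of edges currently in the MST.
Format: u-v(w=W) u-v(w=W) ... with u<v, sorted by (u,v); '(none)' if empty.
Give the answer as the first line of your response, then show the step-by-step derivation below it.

0-3(w=2) 0-5(w=2) 1-2(w=8) 2-4(w=1) 2-5(w=1)

step 1: add edge 2-4 (w=1); MST = {2-4(w=1)}
step 2: add edge 2-5 (w=1); MST = {2-4(w=1) 2-5(w=1)}
step 3: add edge 0-5 (w=2); MST = {0-5(w=2) 2-4(w=1) 2-5(w=1)}
step 4: add edge 0-3 (w=2); MST = {0-3(w=2) 0-5(w=2) 2-4(w=1) 2-5(w=1)}
step 5: add edge 1-2 (w=8); MST = {0-3(w=2) 0-5(w=2) 1-2(w=8) 2-4(w=1) 2-5(w=1)}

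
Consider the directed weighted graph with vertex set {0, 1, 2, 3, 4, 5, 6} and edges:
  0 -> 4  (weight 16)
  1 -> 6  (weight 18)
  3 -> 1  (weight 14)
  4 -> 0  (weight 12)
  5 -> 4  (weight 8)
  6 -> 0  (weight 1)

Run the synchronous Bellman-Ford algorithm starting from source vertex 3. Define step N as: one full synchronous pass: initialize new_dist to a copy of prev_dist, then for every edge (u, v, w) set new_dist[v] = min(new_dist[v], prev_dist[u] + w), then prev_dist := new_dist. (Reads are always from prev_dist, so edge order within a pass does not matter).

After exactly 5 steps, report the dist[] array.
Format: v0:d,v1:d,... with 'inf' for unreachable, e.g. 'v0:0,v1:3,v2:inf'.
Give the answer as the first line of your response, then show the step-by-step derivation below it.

v0:33,v1:14,v2:inf,v3:0,v4:49,v5:inf,v6:32

step 1: dist = v0:inf,v1:14,v2:inf,v3:0,v4:inf,v5:inf,v6:inf
step 2: dist = v0:inf,v1:14,v2:inf,v3:0,v4:inf,v5:inf,v6:32
step 3: dist = v0:33,v1:14,v2:inf,v3:0,v4:inf,v5:inf,v6:32
step 4: dist = v0:33,v1:14,v2:inf,v3:0,v4:49,v5:inf,v6:32
step 5: dist = v0:33,v1:14,v2:inf,v3:0,v4:49,v5:inf,v6:32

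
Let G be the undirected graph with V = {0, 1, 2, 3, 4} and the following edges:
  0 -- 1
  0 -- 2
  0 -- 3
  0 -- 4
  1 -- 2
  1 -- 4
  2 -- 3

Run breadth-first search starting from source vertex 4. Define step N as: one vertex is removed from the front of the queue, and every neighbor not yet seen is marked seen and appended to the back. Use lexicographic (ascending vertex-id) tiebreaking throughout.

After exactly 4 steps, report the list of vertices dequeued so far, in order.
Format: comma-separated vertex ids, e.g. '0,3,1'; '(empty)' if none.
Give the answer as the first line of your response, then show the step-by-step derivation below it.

4,0,1,2

step 1: dequeue 4; queue=[0,1]; order=4
step 2: dequeue 0; queue=[1,2,3]; order=4,0
step 3: dequeue 1; queue=[2,3]; order=4,0,1
step 4: dequeue 2; queue=[3]; order=4,0,1,2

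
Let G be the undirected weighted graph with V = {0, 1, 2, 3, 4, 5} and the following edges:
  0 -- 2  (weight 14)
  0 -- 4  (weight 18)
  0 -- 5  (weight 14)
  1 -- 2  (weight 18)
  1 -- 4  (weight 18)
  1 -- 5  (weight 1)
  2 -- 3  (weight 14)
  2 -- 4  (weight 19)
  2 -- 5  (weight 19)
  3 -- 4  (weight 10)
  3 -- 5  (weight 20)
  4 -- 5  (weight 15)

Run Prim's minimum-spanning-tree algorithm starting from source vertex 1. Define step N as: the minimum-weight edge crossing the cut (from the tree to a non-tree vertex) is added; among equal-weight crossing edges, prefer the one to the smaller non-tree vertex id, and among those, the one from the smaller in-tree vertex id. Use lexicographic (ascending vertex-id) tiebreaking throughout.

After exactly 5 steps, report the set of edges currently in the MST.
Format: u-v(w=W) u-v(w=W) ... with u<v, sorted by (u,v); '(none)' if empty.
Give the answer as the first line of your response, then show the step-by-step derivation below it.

0-2(w=14) 0-5(w=14) 1-5(w=1) 2-3(w=14) 3-4(w=10)

step 1: add edge 1-5 (w=1); MST = {1-5(w=1)}
step 2: add edge 0-5 (w=14); MST = {0-5(w=14) 1-5(w=1)}
step 3: add edge 0-2 (w=14); MST = {0-2(w=14) 0-5(w=14) 1-5(w=1)}
step 4: add edge 2-3 (w=14); MST = {0-2(w=14) 0-5(w=14) 1-5(w=1) 2-3(w=14)}
step 5: add edge 3-4 (w=10); MST = {0-2(w=14) 0-5(w=14) 1-5(w=1) 2-3(w=14) 3-4(w=10)}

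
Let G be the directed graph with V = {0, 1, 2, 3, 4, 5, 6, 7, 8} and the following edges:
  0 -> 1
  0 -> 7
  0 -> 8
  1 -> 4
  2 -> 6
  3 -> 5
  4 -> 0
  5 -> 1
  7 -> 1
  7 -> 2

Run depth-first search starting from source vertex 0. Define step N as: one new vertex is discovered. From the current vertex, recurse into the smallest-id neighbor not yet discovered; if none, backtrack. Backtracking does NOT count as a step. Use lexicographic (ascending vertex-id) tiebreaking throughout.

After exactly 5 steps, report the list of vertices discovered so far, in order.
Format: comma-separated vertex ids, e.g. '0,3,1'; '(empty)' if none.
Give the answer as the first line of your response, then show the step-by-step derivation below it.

0,1,4,7,2

step 1: discover 0; path=0; order=0
step 2: discover 1; path=0>1; order=0,1
step 3: discover 4; path=0>1>4; order=0,1,4
step 4: discover 7; path=0>7; order=0,1,4,7
step 5: discover 2; path=0>7>2; order=0,1,4,7,2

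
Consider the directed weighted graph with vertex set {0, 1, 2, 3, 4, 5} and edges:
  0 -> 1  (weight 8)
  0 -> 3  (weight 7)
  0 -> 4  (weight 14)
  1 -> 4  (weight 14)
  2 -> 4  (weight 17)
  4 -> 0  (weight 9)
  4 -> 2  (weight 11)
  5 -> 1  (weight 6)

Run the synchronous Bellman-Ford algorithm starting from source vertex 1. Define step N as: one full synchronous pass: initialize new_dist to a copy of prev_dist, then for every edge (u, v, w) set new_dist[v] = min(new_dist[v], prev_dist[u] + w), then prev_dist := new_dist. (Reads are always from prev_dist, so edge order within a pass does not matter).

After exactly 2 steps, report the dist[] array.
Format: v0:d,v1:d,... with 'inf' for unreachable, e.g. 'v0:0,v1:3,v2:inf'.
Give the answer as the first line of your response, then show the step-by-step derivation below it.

v0:23,v1:0,v2:25,v3:inf,v4:14,v5:inf

step 1: dist = v0:inf,v1:0,v2:inf,v3:inf,v4:14,v5:inf
step 2: dist = v0:23,v1:0,v2:25,v3:inf,v4:14,v5:inf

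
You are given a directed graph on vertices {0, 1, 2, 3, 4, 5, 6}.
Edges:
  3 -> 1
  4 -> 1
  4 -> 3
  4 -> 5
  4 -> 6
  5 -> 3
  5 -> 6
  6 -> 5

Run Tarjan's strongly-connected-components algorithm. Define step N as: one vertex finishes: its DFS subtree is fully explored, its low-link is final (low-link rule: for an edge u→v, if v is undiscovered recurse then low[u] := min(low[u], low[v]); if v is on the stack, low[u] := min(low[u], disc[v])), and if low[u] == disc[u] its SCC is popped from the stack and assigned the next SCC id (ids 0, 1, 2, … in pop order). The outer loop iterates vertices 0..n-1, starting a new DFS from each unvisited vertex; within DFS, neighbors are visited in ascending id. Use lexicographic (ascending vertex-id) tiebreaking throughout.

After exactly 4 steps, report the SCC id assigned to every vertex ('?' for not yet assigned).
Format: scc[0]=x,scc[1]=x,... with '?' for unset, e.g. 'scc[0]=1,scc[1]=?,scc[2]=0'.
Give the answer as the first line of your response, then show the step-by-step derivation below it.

scc[0]=0,scc[1]=1,scc[2]=2,scc[3]=3,scc[4]=?,scc[5]=?,scc[6]=?

step 1: low=(low[0]=0,low[1]=?,low[2]=?,low[3]=?,low[4]=?,low[5]=?,low[6]=?); scc=(scc[0]=0,scc[1]=?,scc[2]=?,scc[3]=?,scc[4]=?,scc[5]=?,scc[6]=?)
step 2: low=(low[0]=0,low[1]=1,low[2]=?,low[3]=?,low[4]=?,low[5]=?,low[6]=?); scc=(scc[0]=0,scc[1]=1,scc[2]=?,scc[3]=?,scc[4]=?,scc[5]=?,scc[6]=?)
step 3: low=(low[0]=0,low[1]=1,low[2]=2,low[3]=?,low[4]=?,low[5]=?,low[6]=?); scc=(scc[0]=0,scc[1]=1,scc[2]=2,scc[3]=?,scc[4]=?,scc[5]=?,scc[6]=?)
step 4: low=(low[0]=0,low[1]=1,low[2]=2,low[3]=3,low[4]=?,low[5]=?,low[6]=?); scc=(scc[0]=0,scc[1]=1,scc[2]=2,scc[3]=3,scc[4]=?,scc[5]=?,scc[6]=?)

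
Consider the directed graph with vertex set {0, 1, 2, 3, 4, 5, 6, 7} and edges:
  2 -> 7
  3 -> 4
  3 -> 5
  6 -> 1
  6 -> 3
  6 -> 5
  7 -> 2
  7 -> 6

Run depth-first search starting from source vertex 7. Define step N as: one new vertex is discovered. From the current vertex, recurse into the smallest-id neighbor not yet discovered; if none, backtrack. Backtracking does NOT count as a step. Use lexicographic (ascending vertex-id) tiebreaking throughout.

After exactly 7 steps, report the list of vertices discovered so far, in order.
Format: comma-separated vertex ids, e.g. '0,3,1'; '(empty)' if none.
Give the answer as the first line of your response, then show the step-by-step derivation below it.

7,2,6,1,3,4,5

step 1: discover 7; path=7; order=7
step 2: discover 2; path=7>2; order=7,2
step 3: discover 6; path=7>6; order=7,2,6
step 4: discover 1; path=7>6>1; order=7,2,6,1
step 5: discover 3; path=7>6>3; order=7,2,6,1,3
step 6: discover 4; path=7>6>3>4; order=7,2,6,1,3,4
step 7: discover 5; path=7>6>3>5; order=7,2,6,1,3,4,5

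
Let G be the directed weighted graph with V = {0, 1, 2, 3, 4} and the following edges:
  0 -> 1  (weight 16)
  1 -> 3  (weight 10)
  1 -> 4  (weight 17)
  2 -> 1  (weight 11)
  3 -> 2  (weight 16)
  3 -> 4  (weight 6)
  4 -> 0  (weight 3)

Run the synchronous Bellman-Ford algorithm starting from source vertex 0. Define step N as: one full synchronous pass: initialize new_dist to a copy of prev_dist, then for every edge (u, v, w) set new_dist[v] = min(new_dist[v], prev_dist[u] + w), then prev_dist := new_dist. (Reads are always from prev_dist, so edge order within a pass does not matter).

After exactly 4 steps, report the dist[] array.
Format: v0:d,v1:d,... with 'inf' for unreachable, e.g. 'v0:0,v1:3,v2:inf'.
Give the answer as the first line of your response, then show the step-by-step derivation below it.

v0:0,v1:16,v2:42,v3:26,v4:32

step 1: dist = v0:0,v1:16,v2:inf,v3:inf,v4:inf
step 2: dist = v0:0,v1:16,v2:inf,v3:26,v4:33
step 3: dist = v0:0,v1:16,v2:42,v3:26,v4:32
step 4: dist = v0:0,v1:16,v2:42,v3:26,v4:32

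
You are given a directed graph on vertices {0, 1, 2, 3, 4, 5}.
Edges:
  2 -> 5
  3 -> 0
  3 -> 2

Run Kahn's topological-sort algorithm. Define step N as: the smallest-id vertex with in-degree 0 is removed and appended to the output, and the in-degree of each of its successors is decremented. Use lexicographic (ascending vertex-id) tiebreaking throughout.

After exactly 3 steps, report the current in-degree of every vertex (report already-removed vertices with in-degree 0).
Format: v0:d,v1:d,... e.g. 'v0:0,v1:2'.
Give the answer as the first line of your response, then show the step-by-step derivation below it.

v0:0,v1:0,v2:0,v3:0,v4:0,v5:1

step 1: output 1; order=[1]; indeg=(1,0,1,0,0,1)
step 2: output 3; order=[1,3]; indeg=(0,0,0,0,0,1)
step 3: output 0; order=[1,3,0]; indeg=(0,0,0,0,0,1)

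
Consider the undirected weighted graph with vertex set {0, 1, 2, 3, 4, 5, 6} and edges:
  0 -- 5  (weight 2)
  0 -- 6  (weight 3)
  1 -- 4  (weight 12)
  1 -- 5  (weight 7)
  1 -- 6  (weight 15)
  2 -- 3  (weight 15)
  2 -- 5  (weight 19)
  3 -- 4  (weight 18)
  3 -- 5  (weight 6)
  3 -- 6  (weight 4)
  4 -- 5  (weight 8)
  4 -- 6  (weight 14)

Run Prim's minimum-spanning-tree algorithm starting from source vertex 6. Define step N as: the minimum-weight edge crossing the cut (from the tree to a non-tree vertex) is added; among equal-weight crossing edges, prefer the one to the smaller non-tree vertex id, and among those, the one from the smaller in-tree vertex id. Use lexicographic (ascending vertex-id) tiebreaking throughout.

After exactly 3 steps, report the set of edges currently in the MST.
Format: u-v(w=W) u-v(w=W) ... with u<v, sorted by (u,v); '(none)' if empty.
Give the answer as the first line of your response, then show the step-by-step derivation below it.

0-5(w=2) 0-6(w=3) 3-6(w=4)

step 1: add edge 0-6 (w=3); MST = {0-6(w=3)}
step 2: add edge 0-5 (w=2); MST = {0-5(w=2) 0-6(w=3)}
step 3: add edge 3-6 (w=4); MST = {0-5(w=2) 0-6(w=3) 3-6(w=4)}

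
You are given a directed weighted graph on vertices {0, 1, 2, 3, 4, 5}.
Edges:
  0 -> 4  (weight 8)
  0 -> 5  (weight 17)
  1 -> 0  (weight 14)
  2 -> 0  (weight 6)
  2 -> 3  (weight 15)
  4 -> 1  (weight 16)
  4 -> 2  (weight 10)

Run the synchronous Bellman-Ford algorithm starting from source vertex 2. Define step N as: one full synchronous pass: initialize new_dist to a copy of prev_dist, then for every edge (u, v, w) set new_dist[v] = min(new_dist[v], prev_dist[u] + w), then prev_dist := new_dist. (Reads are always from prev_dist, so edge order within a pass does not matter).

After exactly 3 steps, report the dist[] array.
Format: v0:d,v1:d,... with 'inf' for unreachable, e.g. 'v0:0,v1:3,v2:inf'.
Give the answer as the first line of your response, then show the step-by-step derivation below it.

v0:6,v1:30,v2:0,v3:15,v4:14,v5:23

step 1: dist = v0:6,v1:inf,v2:0,v3:15,v4:inf,v5:inf
step 2: dist = v0:6,v1:inf,v2:0,v3:15,v4:14,v5:23
step 3: dist = v0:6,v1:30,v2:0,v3:15,v4:14,v5:23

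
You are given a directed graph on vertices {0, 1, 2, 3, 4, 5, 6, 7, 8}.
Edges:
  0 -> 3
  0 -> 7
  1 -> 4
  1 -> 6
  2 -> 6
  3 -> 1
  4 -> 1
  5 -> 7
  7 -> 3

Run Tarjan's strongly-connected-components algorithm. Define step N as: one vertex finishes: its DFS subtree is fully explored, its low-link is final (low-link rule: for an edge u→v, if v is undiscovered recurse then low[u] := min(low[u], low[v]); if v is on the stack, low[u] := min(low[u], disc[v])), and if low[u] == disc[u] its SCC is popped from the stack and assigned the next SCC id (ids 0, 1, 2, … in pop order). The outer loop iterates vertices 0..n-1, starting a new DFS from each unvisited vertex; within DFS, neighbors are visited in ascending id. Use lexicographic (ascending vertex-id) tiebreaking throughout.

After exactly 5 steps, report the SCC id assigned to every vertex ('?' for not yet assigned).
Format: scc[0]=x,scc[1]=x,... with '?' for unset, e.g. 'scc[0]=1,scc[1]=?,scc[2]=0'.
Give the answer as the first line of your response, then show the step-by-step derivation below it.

scc[0]=?,scc[1]=1,scc[2]=?,scc[3]=2,scc[4]=1,scc[5]=?,scc[6]=0,scc[7]=3,scc[8]=?

step 1: low=(low[0]=0,low[1]=2,low[2]=?,low[3]=1,low[4]=2,low[5]=?,low[6]=?,low[7]=?,low[8]=?); scc=(scc[0]=?,scc[1]=?,scc[2]=?,scc[3]=?,scc[4]=?,scc[5]=?,scc[6]=?,scc[7]=?,scc[8]=?)
step 2: low=(low[0]=0,low[1]=2,low[2]=?,low[3]=1,low[4]=2,low[5]=?,low[6]=4,low[7]=?,low[8]=?); scc=(scc[0]=?,scc[1]=?,scc[2]=?,scc[3]=?,scc[4]=?,scc[5]=?,scc[6]=0,scc[7]=?,scc[8]=?)
step 3: low=(low[0]=0,low[1]=2,low[2]=?,low[3]=1,low[4]=2,low[5]=?,low[6]=4,low[7]=?,low[8]=?); scc=(scc[0]=?,scc[1]=1,scc[2]=?,scc[3]=?,scc[4]=1,scc[5]=?,scc[6]=0,scc[7]=?,scc[8]=?)
step 4: low=(low[0]=0,low[1]=2,low[2]=?,low[3]=1,low[4]=2,low[5]=?,low[6]=4,low[7]=?,low[8]=?); scc=(scc[0]=?,scc[1]=1,scc[2]=?,scc[3]=2,scc[4]=1,scc[5]=?,scc[6]=0,scc[7]=?,scc[8]=?)
step 5: low=(low[0]=0,low[1]=2,low[2]=?,low[3]=1,low[4]=2,low[5]=?,low[6]=4,low[7]=5,low[8]=?); scc=(scc[0]=?,scc[1]=1,scc[2]=?,scc[3]=2,scc[4]=1,scc[5]=?,scc[6]=0,scc[7]=3,scc[8]=?)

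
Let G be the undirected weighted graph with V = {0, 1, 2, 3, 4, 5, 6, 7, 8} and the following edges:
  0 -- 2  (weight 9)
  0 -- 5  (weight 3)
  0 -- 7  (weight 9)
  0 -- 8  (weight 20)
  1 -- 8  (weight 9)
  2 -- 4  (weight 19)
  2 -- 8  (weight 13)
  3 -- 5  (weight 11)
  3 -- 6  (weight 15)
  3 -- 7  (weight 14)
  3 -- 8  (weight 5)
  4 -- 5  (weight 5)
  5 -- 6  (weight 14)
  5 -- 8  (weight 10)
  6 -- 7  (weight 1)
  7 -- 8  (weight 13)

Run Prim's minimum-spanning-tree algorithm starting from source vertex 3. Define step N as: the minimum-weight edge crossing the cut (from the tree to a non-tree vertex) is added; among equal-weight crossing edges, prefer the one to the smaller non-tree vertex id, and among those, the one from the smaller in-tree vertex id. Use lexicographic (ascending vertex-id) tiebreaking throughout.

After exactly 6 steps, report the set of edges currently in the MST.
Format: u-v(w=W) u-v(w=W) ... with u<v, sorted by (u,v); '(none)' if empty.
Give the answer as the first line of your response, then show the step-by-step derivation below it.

0-2(w=9) 0-5(w=3) 1-8(w=9) 3-8(w=5) 4-5(w=5) 5-8(w=10)

step 1: add edge 3-8 (w=5); MST = {3-8(w=5)}
step 2: add edge 1-8 (w=9); MST = {1-8(w=9) 3-8(w=5)}
step 3: add edge 5-8 (w=10); MST = {1-8(w=9) 3-8(w=5) 5-8(w=10)}
step 4: add edge 0-5 (w=3); MST = {0-5(w=3) 1-8(w=9) 3-8(w=5) 5-8(w=10)}
step 5: add edge 4-5 (w=5); MST = {0-5(w=3) 1-8(w=9) 3-8(w=5) 4-5(w=5) 5-8(w=10)}
step 6: add edge 0-2 (w=9); MST = {0-2(w=9) 0-5(w=3) 1-8(w=9) 3-8(w=5) 4-5(w=5) 5-8(w=10)}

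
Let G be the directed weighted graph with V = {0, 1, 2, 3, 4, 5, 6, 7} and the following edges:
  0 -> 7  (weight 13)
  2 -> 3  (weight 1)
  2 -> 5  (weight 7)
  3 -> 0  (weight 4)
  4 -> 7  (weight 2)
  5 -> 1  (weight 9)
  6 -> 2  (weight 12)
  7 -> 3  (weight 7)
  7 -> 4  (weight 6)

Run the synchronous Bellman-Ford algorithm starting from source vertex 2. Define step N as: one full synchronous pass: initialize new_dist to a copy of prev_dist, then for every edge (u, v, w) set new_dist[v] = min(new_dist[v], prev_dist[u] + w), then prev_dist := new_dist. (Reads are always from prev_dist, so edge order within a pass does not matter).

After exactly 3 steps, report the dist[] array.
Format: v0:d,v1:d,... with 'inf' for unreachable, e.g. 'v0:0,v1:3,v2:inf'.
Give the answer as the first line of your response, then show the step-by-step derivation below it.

v0:5,v1:16,v2:0,v3:1,v4:inf,v5:7,v6:inf,v7:18

step 1: dist = v0:inf,v1:inf,v2:0,v3:1,v4:inf,v5:7,v6:inf,v7:inf
step 2: dist = v0:5,v1:16,v2:0,v3:1,v4:inf,v5:7,v6:inf,v7:inf
step 3: dist = v0:5,v1:16,v2:0,v3:1,v4:inf,v5:7,v6:inf,v7:18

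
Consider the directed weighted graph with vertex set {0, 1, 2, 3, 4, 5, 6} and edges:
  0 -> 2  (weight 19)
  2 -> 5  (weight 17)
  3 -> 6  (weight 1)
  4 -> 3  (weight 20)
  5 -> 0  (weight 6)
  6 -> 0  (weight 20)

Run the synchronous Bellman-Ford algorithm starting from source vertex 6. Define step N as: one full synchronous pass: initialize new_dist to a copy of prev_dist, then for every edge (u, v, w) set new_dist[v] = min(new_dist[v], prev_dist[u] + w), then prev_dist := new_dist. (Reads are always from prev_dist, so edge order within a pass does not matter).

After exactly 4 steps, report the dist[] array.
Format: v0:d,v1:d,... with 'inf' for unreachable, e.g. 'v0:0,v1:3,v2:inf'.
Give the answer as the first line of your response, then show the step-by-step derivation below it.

v0:20,v1:inf,v2:39,v3:inf,v4:inf,v5:56,v6:0

step 1: dist = v0:20,v1:inf,v2:inf,v3:inf,v4:inf,v5:inf,v6:0
step 2: dist = v0:20,v1:inf,v2:39,v3:inf,v4:inf,v5:inf,v6:0
step 3: dist = v0:20,v1:inf,v2:39,v3:inf,v4:inf,v5:56,v6:0
step 4: dist = v0:20,v1:inf,v2:39,v3:inf,v4:inf,v5:56,v6:0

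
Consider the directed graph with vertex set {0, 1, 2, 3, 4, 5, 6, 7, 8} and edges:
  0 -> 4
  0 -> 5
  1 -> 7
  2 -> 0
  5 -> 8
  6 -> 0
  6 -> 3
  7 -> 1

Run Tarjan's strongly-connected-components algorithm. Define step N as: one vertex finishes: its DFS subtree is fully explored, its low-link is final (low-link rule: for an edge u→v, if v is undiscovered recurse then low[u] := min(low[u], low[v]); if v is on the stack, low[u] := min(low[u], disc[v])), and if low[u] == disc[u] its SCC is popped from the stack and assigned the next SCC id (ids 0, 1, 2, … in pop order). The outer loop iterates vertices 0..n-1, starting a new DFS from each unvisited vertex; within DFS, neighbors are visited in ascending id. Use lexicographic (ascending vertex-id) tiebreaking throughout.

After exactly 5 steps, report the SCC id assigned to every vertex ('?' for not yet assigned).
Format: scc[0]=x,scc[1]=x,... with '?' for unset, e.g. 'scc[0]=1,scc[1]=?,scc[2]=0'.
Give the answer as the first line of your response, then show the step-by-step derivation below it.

scc[0]=3,scc[1]=?,scc[2]=?,scc[3]=?,scc[4]=0,scc[5]=2,scc[6]=?,scc[7]=?,scc[8]=1

step 1: low=(low[0]=0,low[1]=?,low[2]=?,low[3]=?,low[4]=1,low[5]=?,low[6]=?,low[7]=?,low[8]=?); scc=(scc[0]=?,scc[1]=?,scc[2]=?,scc[3]=?,scc[4]=0,scc[5]=?,scc[6]=?,scc[7]=?,scc[8]=?)
step 2: low=(low[0]=0,low[1]=?,low[2]=?,low[3]=?,low[4]=1,low[5]=2,low[6]=?,low[7]=?,low[8]=3); scc=(scc[0]=?,scc[1]=?,scc[2]=?,scc[3]=?,scc[4]=0,scc[5]=?,scc[6]=?,scc[7]=?,scc[8]=1)
step 3: low=(low[0]=0,low[1]=?,low[2]=?,low[3]=?,low[4]=1,low[5]=2,low[6]=?,low[7]=?,low[8]=3); scc=(scc[0]=?,scc[1]=?,scc[2]=?,scc[3]=?,scc[4]=0,scc[5]=2,scc[6]=?,scc[7]=?,scc[8]=1)
step 4: low=(low[0]=0,low[1]=?,low[2]=?,low[3]=?,low[4]=1,low[5]=2,low[6]=?,low[7]=?,low[8]=3); scc=(scc[0]=3,scc[1]=?,scc[2]=?,scc[3]=?,scc[4]=0,scc[5]=2,scc[6]=?,scc[7]=?,scc[8]=1)
step 5: low=(low[0]=0,low[1]=4,low[2]=?,low[3]=?,low[4]=1,low[5]=2,low[6]=?,low[7]=4,low[8]=3); scc=(scc[0]=3,scc[1]=?,scc[2]=?,scc[3]=?,scc[4]=0,scc[5]=2,scc[6]=?,scc[7]=?,scc[8]=1)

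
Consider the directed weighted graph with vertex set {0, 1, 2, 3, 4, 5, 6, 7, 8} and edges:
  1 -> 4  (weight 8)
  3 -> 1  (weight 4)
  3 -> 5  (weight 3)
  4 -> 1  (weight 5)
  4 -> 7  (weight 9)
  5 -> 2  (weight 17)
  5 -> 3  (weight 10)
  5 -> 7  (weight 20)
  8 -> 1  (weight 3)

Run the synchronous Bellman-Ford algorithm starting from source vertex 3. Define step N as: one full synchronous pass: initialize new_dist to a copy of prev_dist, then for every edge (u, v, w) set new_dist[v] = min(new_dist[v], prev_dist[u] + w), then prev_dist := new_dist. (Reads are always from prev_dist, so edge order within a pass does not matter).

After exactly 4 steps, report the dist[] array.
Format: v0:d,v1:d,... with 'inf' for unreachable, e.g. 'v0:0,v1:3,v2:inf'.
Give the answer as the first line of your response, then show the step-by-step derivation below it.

v0:inf,v1:4,v2:20,v3:0,v4:12,v5:3,v6:inf,v7:21,v8:inf

step 1: dist = v0:inf,v1:4,v2:inf,v3:0,v4:inf,v5:3,v6:inf,v7:inf,v8:inf
step 2: dist = v0:inf,v1:4,v2:20,v3:0,v4:12,v5:3,v6:inf,v7:23,v8:inf
step 3: dist = v0:inf,v1:4,v2:20,v3:0,v4:12,v5:3,v6:inf,v7:21,v8:inf
step 4: dist = v0:inf,v1:4,v2:20,v3:0,v4:12,v5:3,v6:inf,v7:21,v8:inf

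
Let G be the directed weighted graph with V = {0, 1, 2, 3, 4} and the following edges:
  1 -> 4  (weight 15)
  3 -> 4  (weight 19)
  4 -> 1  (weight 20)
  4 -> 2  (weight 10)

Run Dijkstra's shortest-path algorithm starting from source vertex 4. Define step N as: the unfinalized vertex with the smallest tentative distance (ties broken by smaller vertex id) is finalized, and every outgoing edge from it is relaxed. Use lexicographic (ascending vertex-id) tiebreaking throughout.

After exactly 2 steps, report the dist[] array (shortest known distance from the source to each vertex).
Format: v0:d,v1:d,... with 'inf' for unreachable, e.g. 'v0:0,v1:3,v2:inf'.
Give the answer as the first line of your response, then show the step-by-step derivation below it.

v0:inf,v1:20,v2:10,v3:inf,v4:0

step 1: dist = v0:inf,v1:20,v2:10,v3:inf,v4:0
step 2: dist = v0:inf,v1:20,v2:10,v3:inf,v4:0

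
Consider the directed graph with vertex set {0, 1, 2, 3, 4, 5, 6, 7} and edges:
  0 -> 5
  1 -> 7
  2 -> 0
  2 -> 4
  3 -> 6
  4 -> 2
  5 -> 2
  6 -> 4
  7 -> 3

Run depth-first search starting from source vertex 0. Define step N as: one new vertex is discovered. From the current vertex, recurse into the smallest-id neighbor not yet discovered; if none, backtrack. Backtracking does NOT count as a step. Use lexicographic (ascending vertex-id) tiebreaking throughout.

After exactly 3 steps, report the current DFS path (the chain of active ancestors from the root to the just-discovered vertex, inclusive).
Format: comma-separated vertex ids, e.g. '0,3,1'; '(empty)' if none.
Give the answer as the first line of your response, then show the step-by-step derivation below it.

0,5,2

step 1: discover 0; path=0; order=0
step 2: discover 5; path=0>5; order=0,5
step 3: discover 2; path=0>5>2; order=0,5,2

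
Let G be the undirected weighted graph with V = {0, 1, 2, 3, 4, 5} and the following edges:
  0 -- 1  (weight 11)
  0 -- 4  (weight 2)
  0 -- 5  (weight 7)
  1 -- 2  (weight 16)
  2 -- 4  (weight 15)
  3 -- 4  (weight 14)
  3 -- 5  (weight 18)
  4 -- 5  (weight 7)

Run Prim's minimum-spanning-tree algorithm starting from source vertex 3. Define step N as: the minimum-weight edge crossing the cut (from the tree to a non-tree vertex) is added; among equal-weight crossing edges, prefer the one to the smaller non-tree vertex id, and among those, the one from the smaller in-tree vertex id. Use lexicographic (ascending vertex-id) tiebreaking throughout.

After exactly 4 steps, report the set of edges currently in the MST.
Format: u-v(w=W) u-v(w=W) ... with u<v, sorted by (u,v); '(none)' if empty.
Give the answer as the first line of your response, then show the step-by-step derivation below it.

0-1(w=11) 0-4(w=2) 0-5(w=7) 3-4(w=14)

step 1: add edge 3-4 (w=14); MST = {3-4(w=14)}
step 2: add edge 0-4 (w=2); MST = {0-4(w=2) 3-4(w=14)}
step 3: add edge 0-5 (w=7); MST = {0-4(w=2) 0-5(w=7) 3-4(w=14)}
step 4: add edge 0-1 (w=11); MST = {0-1(w=11) 0-4(w=2) 0-5(w=7) 3-4(w=14)}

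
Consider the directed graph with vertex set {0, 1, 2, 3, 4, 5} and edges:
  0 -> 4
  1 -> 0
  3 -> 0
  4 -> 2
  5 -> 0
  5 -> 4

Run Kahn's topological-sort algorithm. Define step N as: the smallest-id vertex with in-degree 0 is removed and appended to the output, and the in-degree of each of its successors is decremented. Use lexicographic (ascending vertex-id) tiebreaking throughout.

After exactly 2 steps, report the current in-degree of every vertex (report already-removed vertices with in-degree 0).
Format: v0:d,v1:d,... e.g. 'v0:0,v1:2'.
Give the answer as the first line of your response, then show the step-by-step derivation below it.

v0:1,v1:0,v2:1,v3:0,v4:2,v5:0

step 1: output 1; order=[1]; indeg=(2,0,1,0,2,0)
step 2: output 3; order=[1,3]; indeg=(1,0,1,0,2,0)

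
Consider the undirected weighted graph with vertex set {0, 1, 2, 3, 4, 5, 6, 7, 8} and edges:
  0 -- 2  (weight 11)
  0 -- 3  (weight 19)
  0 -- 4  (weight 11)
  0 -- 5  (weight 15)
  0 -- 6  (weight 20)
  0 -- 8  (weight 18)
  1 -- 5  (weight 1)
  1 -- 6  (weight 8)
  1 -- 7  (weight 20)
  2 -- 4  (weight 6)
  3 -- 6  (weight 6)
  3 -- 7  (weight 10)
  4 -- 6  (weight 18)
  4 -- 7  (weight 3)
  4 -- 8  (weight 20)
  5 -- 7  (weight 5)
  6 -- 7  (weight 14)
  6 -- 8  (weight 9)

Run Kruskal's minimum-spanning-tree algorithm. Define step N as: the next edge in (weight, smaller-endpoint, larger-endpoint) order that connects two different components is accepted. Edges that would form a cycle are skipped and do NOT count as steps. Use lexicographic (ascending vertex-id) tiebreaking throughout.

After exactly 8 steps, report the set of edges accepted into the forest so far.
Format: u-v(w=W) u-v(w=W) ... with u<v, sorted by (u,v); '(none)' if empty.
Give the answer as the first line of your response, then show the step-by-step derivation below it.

0-2(w=11) 1-5(w=1) 1-6(w=8) 2-4(w=6) 3-6(w=6) 4-7(w=3) 5-7(w=5) 6-8(w=9)

step 1: add edge 1-5 (w=1); MST = {1-5(w=1)}
step 2: add edge 4-7 (w=3); MST = {1-5(w=1) 4-7(w=3)}
step 3: add edge 5-7 (w=5); MST = {1-5(w=1) 4-7(w=3) 5-7(w=5)}
step 4: add edge 2-4 (w=6); MST = {1-5(w=1) 2-4(w=6) 4-7(w=3) 5-7(w=5)}
step 5: add edge 3-6 (w=6); MST = {1-5(w=1) 2-4(w=6) 3-6(w=6) 4-7(w=3) 5-7(w=5)}
step 6: add edge 1-6 (w=8); MST = {1-5(w=1) 1-6(w=8) 2-4(w=6) 3-6(w=6) 4-7(w=3) 5-7(w=5)}
step 7: add edge 6-8 (w=9); MST = {1-5(w=1) 1-6(w=8) 2-4(w=6) 3-6(w=6) 4-7(w=3) 5-7(w=5) 6-8(w=9)}
step 8: add edge 0-2 (w=11); MST = {0-2(w=11) 1-5(w=1) 1-6(w=8) 2-4(w=6) 3-6(w=6) 4-7(w=3) 5-7(w=5) 6-8(w=9)}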